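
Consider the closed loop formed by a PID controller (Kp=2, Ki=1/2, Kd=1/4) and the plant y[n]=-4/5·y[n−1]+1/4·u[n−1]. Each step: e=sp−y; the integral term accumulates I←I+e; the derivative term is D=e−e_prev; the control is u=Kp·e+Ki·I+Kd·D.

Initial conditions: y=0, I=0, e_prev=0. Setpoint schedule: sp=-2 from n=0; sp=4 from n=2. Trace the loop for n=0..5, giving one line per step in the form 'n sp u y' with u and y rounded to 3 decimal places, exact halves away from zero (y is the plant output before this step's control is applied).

(exact arithmetic carried between steps; '≈' marks a value shown rounded to 6 d.p. or computed from one; I and e_prev carry over from the previous line; the table rounds u and y to 3 d.p., halves away from zero)
n=0: y=0, sp=-2, e=sp−y=-2; I=-2, D=e−e_prev=-2; u=2·(-2)+1/2·(-2)+1/4·(-2)=-5.5; next y=-4/5·0+1/4·(-5.5)=-1.375
n=1: y=-1.375, sp=-2, e=sp−y=-0.625; I=-2.625, D=e−e_prev=1.375; u=2·(-0.625)+1/2·(-2.625)+1/4·1.375=-2.21875; next y=-4/5·(-1.375)+1/4·(-2.21875)≈0.545313
n=2: y≈0.545313, sp=4, e=sp−y≈3.454688; I≈0.829688, D=e−e_prev≈4.079688; u=2·3.454688+1/2·0.829688+1/4·4.079688≈8.344141; next y=-4/5·0.545313+1/4·8.344141≈1.649785
n=3: y≈1.649785, sp=4, e=sp−y≈2.350215; I≈3.179902, D=e−e_prev≈-1.104473; u=2·2.350215+1/2·3.179902+1/4·(-1.104473)≈6.014263; next y=-4/5·1.649785+1/4·6.014263≈0.183738
n=4: y≈0.183738, sp=4, e=sp−y≈3.816262; I≈6.996165, D=e−e_prev≈1.466048; u=2·3.816262+1/2·6.996165+1/4·1.466048≈11.497119; next y=-4/5·0.183738+1/4·11.497119≈2.727290
n=5: y≈2.727290, sp=4, e=sp−y≈1.272710; I≈8.268875, D=e−e_prev≈-2.543552; u=2·1.272710+1/2·8.268875+1/4·(-2.543552)≈6.043970; next y=-4/5·2.727290+1/4·6.043970≈-0.670839

0 -2 -5.500 0.000
1 -2 -2.219 -1.375
2 4 8.344 0.545
3 4 6.014 1.650
4 4 11.497 0.184
5 4 6.044 2.727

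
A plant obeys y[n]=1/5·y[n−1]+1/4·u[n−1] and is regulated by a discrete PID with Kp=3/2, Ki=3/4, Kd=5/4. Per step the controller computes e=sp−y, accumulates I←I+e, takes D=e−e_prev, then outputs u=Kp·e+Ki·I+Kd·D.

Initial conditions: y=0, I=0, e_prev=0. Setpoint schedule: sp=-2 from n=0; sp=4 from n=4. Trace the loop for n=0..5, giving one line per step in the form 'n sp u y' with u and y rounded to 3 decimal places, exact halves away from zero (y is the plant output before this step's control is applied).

0 -2 -7.000 0.000
1 -2 0.125 -1.750
2 -2 -7.259 -0.319
3 -2 -1.272 -1.879
4 4 13.540 -0.694
5 4 -2.748 3.246

(exact arithmetic carried between steps; '≈' marks a value shown rounded to 6 d.p. or computed from one; I and e_prev carry over from the previous line; the table rounds u and y to 3 d.p., halves away from zero)
n=0: y=0, sp=-2, e=sp−y=-2; I=-2, D=e−e_prev=-2; u=3/2·(-2)+3/4·(-2)+5/4·(-2)=-7; next y=1/5·0+1/4·(-7)=-1.75
n=1: y=-1.75, sp=-2, e=sp−y=-0.25; I=-2.25, D=e−e_prev=1.75; u=3/2·(-0.25)+3/4·(-2.25)+5/4·1.75=0.125; next y=1/5·(-1.75)+1/4·0.125=-0.31875
n=2: y=-0.31875, sp=-2, e=sp−y=-1.68125; I=-3.93125, D=e−e_prev=-1.43125; u=3/2·(-1.68125)+3/4·(-3.93125)+5/4·(-1.43125)=-7.259375; next y=1/5·(-0.31875)+1/4·(-7.259375)≈-1.878594
n=3: y≈-1.878594, sp=-2, e=sp−y≈-0.121406; I≈-4.052656, D=e−e_prev≈1.559844; u=3/2·(-0.121406)+3/4·(-4.052656)+5/4·1.559844≈-1.271797; next y=1/5·(-1.878594)+1/4·(-1.271797)≈-0.693668
n=4: y≈-0.693668, sp=4, e=sp−y≈4.693668; I≈0.641012, D=e−e_prev≈4.815074; u=3/2·4.693668+3/4·0.641012+5/4·4.815074≈13.540104; next y=1/5·(-0.693668)+1/4·13.540104≈3.246292
n=5: y≈3.246292, sp=4, e=sp−y≈0.753708; I≈1.394719, D=e−e_prev≈-3.939960; u=3/2·0.753708+3/4·1.394719+5/4·(-3.939960)≈-2.748349; next y=1/5·3.246292+1/4·(-2.748349)≈-0.037829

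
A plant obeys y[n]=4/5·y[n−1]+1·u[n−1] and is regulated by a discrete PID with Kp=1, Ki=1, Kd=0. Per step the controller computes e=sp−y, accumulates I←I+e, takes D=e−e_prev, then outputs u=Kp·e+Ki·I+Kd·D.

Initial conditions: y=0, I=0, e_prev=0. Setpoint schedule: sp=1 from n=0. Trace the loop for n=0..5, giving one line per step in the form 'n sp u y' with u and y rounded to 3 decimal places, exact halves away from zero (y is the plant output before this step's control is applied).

0 1 2.000 0.000
1 1 -1.000 2.000
2 1 0.800 0.600
3 1 -0.160 1.280
4 1 0.392 0.864
5 1 0.090 1.083

(exact arithmetic carried between steps; '≈' marks a value shown rounded to 6 d.p. or computed from one; I and e_prev carry over from the previous line; the table rounds u and y to 3 d.p., halves away from zero)
n=0: y=0, sp=1, e=sp−y=1; I=1, D=e−e_prev=1; u=1·1+1·1+0·1=2; next y=4/5·0+1·2=2
n=1: y=2, sp=1, e=sp−y=-1; I=0, D=e−e_prev=-2; u=1·(-1)+1·0+0·(-2)=-1; next y=4/5·2+1·(-1)=0.6
n=2: y=0.6, sp=1, e=sp−y=0.4; I=0.4, D=e−e_prev=1.4; u=1·0.4+1·0.4+0·1.4=0.8; next y=4/5·0.6+1·0.8=1.28
n=3: y=1.28, sp=1, e=sp−y=-0.28; I=0.12, D=e−e_prev=-0.68; u=1·(-0.28)+1·0.12+0·(-0.68)=-0.16; next y=4/5·1.28+1·(-0.16)=0.864
n=4: y=0.864, sp=1, e=sp−y=0.136; I=0.256, D=e−e_prev=0.416; u=1·0.136+1·0.256+0·0.416=0.392; next y=4/5·0.864+1·0.392=1.0832
n=5: y=1.0832, sp=1, e=sp−y=-0.0832; I=0.1728, D=e−e_prev=-0.2192; u=1·(-0.0832)+1·0.1728+0·(-0.2192)=0.0896; next y=4/5·1.0832+1·0.0896=0.95616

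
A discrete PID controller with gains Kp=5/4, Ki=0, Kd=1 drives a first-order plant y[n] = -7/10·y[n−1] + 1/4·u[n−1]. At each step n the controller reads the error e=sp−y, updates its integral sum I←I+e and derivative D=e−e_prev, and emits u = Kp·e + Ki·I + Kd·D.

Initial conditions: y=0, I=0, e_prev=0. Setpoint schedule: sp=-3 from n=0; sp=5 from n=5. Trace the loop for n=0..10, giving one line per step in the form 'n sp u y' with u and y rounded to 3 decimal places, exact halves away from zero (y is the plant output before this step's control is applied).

(exact arithmetic carried between steps; '≈' marks a value shown rounded to 6 d.p. or computed from one; I and e_prev carry over from the previous line; the table rounds u and y to 3 d.p., halves away from zero)
n=0: y=0, sp=-3, e=sp−y=-3; I=-3, D=e−e_prev=-3; u=5/4·(-3)+0·(-3)+1·(-3)=-6.75; next y=-7/10·0+1/4·(-6.75)=-1.6875
n=1: y=-1.6875, sp=-3, e=sp−y=-1.3125; I=-4.3125, D=e−e_prev=1.6875; u=5/4·(-1.3125)+0·(-4.3125)+1·1.6875=0.046875; next y=-7/10·(-1.6875)+1/4·0.046875≈1.192969
n=2: y≈1.192969, sp=-3, e=sp−y≈-4.192969; I≈-8.505469, D=e−e_prev≈-2.880469; u=5/4·(-4.192969)+0·(-8.505469)+1·(-2.880469)≈-8.121680; next y=-7/10·1.192969+1/4·(-8.121680)≈-2.865498
n=3: y≈-2.865498, sp=-3, e=sp−y≈-0.134502; I≈-8.639971, D=e−e_prev≈4.058467; u=5/4·(-0.134502)+0·(-8.639971)+1·4.058467≈3.890339; next y=-7/10·(-2.865498)+1/4·3.890339≈2.978433
n=4: y≈2.978433, sp=-3, e=sp−y≈-5.978433; I≈-14.618404, D=e−e_prev≈-5.843932; u=5/4·(-5.978433)+0·(-14.618404)+1·(-5.843932)≈-13.316973; next y=-7/10·2.978433+1/4·(-13.316973)≈-5.414147
n=5: y≈-5.414147, sp=5, e=sp−y≈10.414147; I≈-4.204257, D=e−e_prev≈16.392580; u=5/4·10.414147+0·(-4.204257)+1·16.392580≈29.410264; next y=-7/10·(-5.414147)+1/4·29.410264≈11.142469
n=6: y≈11.142469, sp=5, e=sp−y≈-6.142469; I≈-10.346726, D=e−e_prev≈-16.556615; u=5/4·(-6.142469)+0·(-10.346726)+1·(-16.556615)≈-24.234701; next y=-7/10·11.142469+1/4·(-24.234701)≈-13.858403
n=7: y≈-13.858403, sp=5, e=sp−y≈18.858403; I≈8.511677, D=e−e_prev≈25.000872; u=5/4·18.858403+0·8.511677+1·25.000872≈48.573876; next y=-7/10·(-13.858403)+1/4·48.573876≈21.844351
n=8: y≈21.844351, sp=5, e=sp−y≈-16.844351; I≈-8.332674, D=e−e_prev≈-35.702755; u=5/4·(-16.844351)+0·(-8.332674)+1·(-35.702755)≈-56.758194; next y=-7/10·21.844351+1/4·(-56.758194)≈-29.480595
n=9: y≈-29.480595, sp=5, e=sp−y≈34.480595; I≈26.147920, D=e−e_prev≈51.324946; u=5/4·34.480595+0·26.147920+1·51.324946≈94.425689; next y=-7/10·(-29.480595)+1/4·94.425689≈44.242838
n=10: y≈44.242838, sp=5, e=sp−y≈-39.242838; I≈-13.094918, D=e−e_prev≈-73.723433; u=5/4·(-39.242838)+0·(-13.094918)+1·(-73.723433)≈-122.776981; next y=-7/10·44.242838+1/4·(-122.776981)≈-61.664232

0 -3 -6.750 0.000
1 -3 0.047 -1.688
2 -3 -8.122 1.193
3 -3 3.890 -2.865
4 -3 -13.317 2.978
5 5 29.410 -5.414
6 5 -24.235 11.142
7 5 48.574 -13.858
8 5 -56.758 21.844
9 5 94.426 -29.481
10 5 -122.777 44.243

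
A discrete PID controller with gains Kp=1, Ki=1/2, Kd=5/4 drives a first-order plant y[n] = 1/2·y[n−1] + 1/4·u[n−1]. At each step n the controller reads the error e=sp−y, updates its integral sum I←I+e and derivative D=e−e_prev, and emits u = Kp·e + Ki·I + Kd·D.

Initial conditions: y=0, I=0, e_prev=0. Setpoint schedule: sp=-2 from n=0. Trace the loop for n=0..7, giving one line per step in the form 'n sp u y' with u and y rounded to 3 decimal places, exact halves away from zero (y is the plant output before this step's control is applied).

(exact arithmetic carried between steps; '≈' marks a value shown rounded to 6 d.p. or computed from one; I and e_prev carry over from the previous line; the table rounds u and y to 3 d.p., halves away from zero)
n=0: y=0, sp=-2, e=sp−y=-2; I=-2, D=e−e_prev=-2; u=1·(-2)+1/2·(-2)+5/4·(-2)=-5.5; next y=1/2·0+1/4·(-5.5)=-1.375
n=1: y=-1.375, sp=-2, e=sp−y=-0.625; I=-2.625, D=e−e_prev=1.375; u=1·(-0.625)+1/2·(-2.625)+5/4·1.375=-0.21875; next y=1/2·(-1.375)+1/4·(-0.21875)≈-0.742188
n=2: y≈-0.742188, sp=-2, e=sp−y≈-1.257813; I≈-3.882813, D=e−e_prev≈-0.632813; u=1·(-1.257813)+1/2·(-3.882813)+5/4·(-0.632813)≈-3.990234; next y=1/2·(-0.742188)+1/4·(-3.990234)≈-1.368652
n=3: y≈-1.368652, sp=-2, e=sp−y≈-0.631348; I≈-4.514160, D=e−e_prev≈0.626465; u=1·(-0.631348)+1/2·(-4.514160)+5/4·0.626465≈-2.105347; next y=1/2·(-1.368652)+1/4·(-2.105347)≈-1.210663
n=4: y≈-1.210663, sp=-2, e=sp−y≈-0.789337; I≈-5.303497, D=e−e_prev≈-0.157990; u=1·(-0.789337)+1/2·(-5.303497)+5/4·(-0.157990)≈-3.638573; next y=1/2·(-1.210663)+1/4·(-3.638573)≈-1.514975
n=5: y≈-1.514975, sp=-2, e=sp−y≈-0.485025; I≈-5.788523, D=e−e_prev≈0.304312; u=1·(-0.485025)+1/2·(-5.788523)+5/4·0.304312≈-2.998897; next y=1/2·(-1.514975)+1/4·(-2.998897)≈-1.507212
n=6: y≈-1.507212, sp=-2, e=sp−y≈-0.492788; I≈-6.281311, D=e−e_prev≈-0.007763; u=1·(-0.492788)+1/2·(-6.281311)+5/4·(-0.007763)≈-3.643148; next y=1/2·(-1.507212)+1/4·(-3.643148)≈-1.664393
n=7: y≈-1.664393, sp=-2, e=sp−y≈-0.335607; I≈-6.616918, D=e−e_prev≈0.157181; u=1·(-0.335607)+1/2·(-6.616918)+5/4·0.157181≈-3.447590; next y=1/2·(-1.664393)+1/4·(-3.447590)≈-1.694094

0 -2 -5.500 0.000
1 -2 -0.219 -1.375
2 -2 -3.990 -0.742
3 -2 -2.105 -1.369
4 -2 -3.639 -1.211
5 -2 -2.999 -1.515
6 -2 -3.643 -1.507
7 -2 -3.448 -1.664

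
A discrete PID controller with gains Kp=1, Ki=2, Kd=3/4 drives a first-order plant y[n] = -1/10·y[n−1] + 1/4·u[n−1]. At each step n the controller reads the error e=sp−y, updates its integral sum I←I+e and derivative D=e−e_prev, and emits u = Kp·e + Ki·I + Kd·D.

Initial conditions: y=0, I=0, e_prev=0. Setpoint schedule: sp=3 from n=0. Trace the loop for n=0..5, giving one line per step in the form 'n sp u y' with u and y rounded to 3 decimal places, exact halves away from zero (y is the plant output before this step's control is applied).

0 3 11.250 0.000
1 3 4.453 2.813
2 3 14.364 0.832
3 3 7.180 3.508
4 3 15.910 1.444
5 3 8.516 3.833

(exact arithmetic carried between steps; '≈' marks a value shown rounded to 6 d.p. or computed from one; I and e_prev carry over from the previous line; the table rounds u and y to 3 d.p., halves away from zero)
n=0: y=0, sp=3, e=sp−y=3; I=3, D=e−e_prev=3; u=1·3+2·3+3/4·3=11.25; next y=-1/10·0+1/4·11.25=2.8125
n=1: y=2.8125, sp=3, e=sp−y=0.1875; I=3.1875, D=e−e_prev=-2.8125; u=1·0.1875+2·3.1875+3/4·(-2.8125)=4.453125; next y=-1/10·2.8125+1/4·4.453125≈0.832031
n=2: y≈0.832031, sp=3, e=sp−y≈2.167969; I≈5.355469, D=e−e_prev≈1.980469; u=1·2.167969+2·5.355469+3/4·1.980469≈14.364258; next y=-1/10·0.832031+1/4·14.364258≈3.507861
n=3: y≈3.507861, sp=3, e=sp−y≈-0.507861; I≈4.847607, D=e−e_prev≈-2.675830; u=1·(-0.507861)+2·4.847607+3/4·(-2.675830)≈7.180481; next y=-1/10·3.507861+1/4·7.180481≈1.444334
n=4: y≈1.444334, sp=3, e=sp−y≈1.555666; I≈6.403273, D=e−e_prev≈2.063527; u=1·1.555666+2·6.403273+3/4·2.063527≈15.909858; next y=-1/10·1.444334+1/4·15.909858≈3.833031
n=5: y≈3.833031, sp=3, e=sp−y≈-0.833031; I≈5.570242, D=e−e_prev≈-2.388697; u=1·(-0.833031)+2·5.570242+3/4·(-2.388697)≈8.515931; next y=-1/10·3.833031+1/4·8.515931≈1.745680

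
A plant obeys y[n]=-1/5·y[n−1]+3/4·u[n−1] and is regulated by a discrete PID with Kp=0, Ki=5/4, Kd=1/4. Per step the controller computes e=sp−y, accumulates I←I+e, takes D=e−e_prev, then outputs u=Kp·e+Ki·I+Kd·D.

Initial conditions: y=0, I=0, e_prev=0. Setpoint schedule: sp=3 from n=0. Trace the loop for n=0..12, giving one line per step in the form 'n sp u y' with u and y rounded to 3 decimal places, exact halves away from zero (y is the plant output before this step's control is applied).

0 3 4.500 0.000
1 3 2.438 3.375
2 3 6.145 1.153
3 3 3.061 4.378
4 3 6.582 1.420
5 3 2.968 4.652
6 3 6.746 1.296
7 3 2.780 4.800
8 3 6.919 1.125
9 3 2.585 4.964
10 3 7.117 0.946
11 3 2.376 5.148
12 3 7.335 0.753

(exact arithmetic carried between steps; '≈' marks a value shown rounded to 6 d.p. or computed from one; I and e_prev carry over from the previous line; the table rounds u and y to 3 d.p., halves away from zero)
n=0: y=0, sp=3, e=sp−y=3; I=3, D=e−e_prev=3; u=0·3+5/4·3+1/4·3=4.5; next y=-1/5·0+3/4·4.5=3.375
n=1: y=3.375, sp=3, e=sp−y=-0.375; I=2.625, D=e−e_prev=-3.375; u=0·(-0.375)+5/4·2.625+1/4·(-3.375)=2.4375; next y=-1/5·3.375+3/4·2.4375=1.153125
n=2: y=1.153125, sp=3, e=sp−y=1.846875; I=4.471875, D=e−e_prev=2.221875; u=0·1.846875+5/4·4.471875+1/4·2.221875≈6.145313; next y=-1/5·1.153125+3/4·6.145313≈4.378359
n=3: y≈4.378359, sp=3, e=sp−y≈-1.378359; I≈3.093516, D=e−e_prev≈-3.225234; u=0·(-1.378359)+5/4·3.093516+1/4·(-3.225234)≈3.060586; next y=-1/5·4.378359+3/4·3.060586≈1.419768
n=4: y≈1.419768, sp=3, e=sp−y≈1.580232; I≈4.673748, D=e−e_prev≈2.958592; u=0·1.580232+5/4·4.673748+1/4·2.958592≈6.581833; next y=-1/5·1.419768+3/4·6.581833≈4.652421
n=5: y≈4.652421, sp=3, e=sp−y≈-1.652421; I≈3.021327, D=e−e_prev≈-3.232654; u=0·(-1.652421)+5/4·3.021327+1/4·(-3.232654)≈2.968495; next y=-1/5·4.652421+3/4·2.968495≈1.295887
n=6: y≈1.295887, sp=3, e=sp−y≈1.704113; I≈4.725440, D=e−e_prev≈3.356534; u=0·1.704113+5/4·4.725440+1/4·3.356534≈6.745933; next y=-1/5·1.295887+3/4·6.745933≈4.800272
n=7: y≈4.800272, sp=3, e=sp−y≈-1.800272; I≈2.925167, D=e−e_prev≈-3.504385; u=0·(-1.800272)+5/4·2.925167+1/4·(-3.504385)≈2.780363; next y=-1/5·4.800272+3/4·2.780363≈1.125218
n=8: y≈1.125218, sp=3, e=sp−y≈1.874782; I≈4.799950, D=e−e_prev≈3.675055; u=0·1.874782+5/4·4.799950+1/4·3.675055≈6.918701; next y=-1/5·1.125218+3/4·6.918701≈4.963982
n=9: y≈4.963982, sp=3, e=sp−y≈-1.963982; I≈2.835968, D=e−e_prev≈-3.838765; u=0·(-1.963982)+5/4·2.835968+1/4·(-3.838765)≈2.585268; next y=-1/5·4.963982+3/4·2.585268≈0.946155
n=10: y≈0.946155, sp=3, e=sp−y≈2.053845; I≈4.889813, D=e−e_prev≈4.017827; u=0·2.053845+5/4·4.889813+1/4·4.017827≈7.116723; next y=-1/5·0.946155+3/4·7.116723≈5.148311
n=11: y≈5.148311, sp=3, e=sp−y≈-2.148311; I≈2.741502, D=e−e_prev≈-4.202156; u=0·(-2.148311)+5/4·2.741502+1/4·(-4.202156)≈2.376338; next y=-1/5·5.148311+3/4·2.376338≈0.752591
n=12: y≈0.752591, sp=3, e=sp−y≈2.247409; I≈4.988910, D=e−e_prev≈4.395720; u=0·2.247409+5/4·4.988910+1/4·4.395720≈7.335068; next y=-1/5·0.752591+3/4·7.335068≈5.350783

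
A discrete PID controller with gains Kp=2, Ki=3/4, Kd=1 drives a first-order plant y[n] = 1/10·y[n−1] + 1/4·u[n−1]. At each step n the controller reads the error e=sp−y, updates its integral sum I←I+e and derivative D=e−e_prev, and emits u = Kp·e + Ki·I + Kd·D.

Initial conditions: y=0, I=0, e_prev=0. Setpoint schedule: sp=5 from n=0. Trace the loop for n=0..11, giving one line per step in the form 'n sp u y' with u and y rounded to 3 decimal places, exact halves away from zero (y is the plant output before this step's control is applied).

0 5 18.750 0.000
1 5 -0.078 4.688
2 5 20.737 0.449
3 5 1.987 5.229
4 5 22.381 1.020
5 5 3.616 5.697
6 5 23.609 1.474
7 5 4.870 6.050
8 5 24.510 1.823
9 5 5.839 6.310
10 5 25.166 2.091
11 5 6.592 6.500

(exact arithmetic carried between steps; '≈' marks a value shown rounded to 6 d.p. or computed from one; I and e_prev carry over from the previous line; the table rounds u and y to 3 d.p., halves away from zero)
n=0: y=0, sp=5, e=sp−y=5; I=5, D=e−e_prev=5; u=2·5+3/4·5+1·5=18.75; next y=1/10·0+1/4·18.75=4.6875
n=1: y=4.6875, sp=5, e=sp−y=0.3125; I=5.3125, D=e−e_prev=-4.6875; u=2·0.3125+3/4·5.3125+1·(-4.6875)=-0.078125; next y=1/10·4.6875+1/4·(-0.078125)≈0.449219
n=2: y≈0.449219, sp=5, e=sp−y≈4.550781; I≈9.863281, D=e−e_prev≈4.238281; u=2·4.550781+3/4·9.863281+1·4.238281≈20.737305; next y=1/10·0.449219+1/4·20.737305≈5.229248
n=3: y≈5.229248, sp=5, e=sp−y≈-0.229248; I≈9.634033, D=e−e_prev≈-4.780029; u=2·(-0.229248)+3/4·9.634033+1·(-4.780029)≈1.987000; next y=1/10·5.229248+1/4·1.987000≈1.019675
n=4: y≈1.019675, sp=5, e=sp−y≈3.980325; I≈13.614359, D=e−e_prev≈4.209573; u=2·3.980325+3/4·13.614359+1·4.209573≈22.380993; next y=1/10·1.019675+1/4·22.380993≈5.697216
n=5: y≈5.697216, sp=5, e=sp−y≈-0.697216; I≈12.917143, D=e−e_prev≈-4.677541; u=2·(-0.697216)+3/4·12.917143+1·(-4.677541)≈3.615885; next y=1/10·5.697216+1/4·3.615885≈1.473693
n=6: y≈1.473693, sp=5, e=sp−y≈3.526307; I≈16.443450, D=e−e_prev≈4.223523; u=2·3.526307+3/4·16.443450+1·4.223523≈23.608725; next y=1/10·1.473693+1/4·23.608725≈6.049551
n=7: y≈6.049551, sp=5, e=sp−y≈-1.049551; I≈15.393900, D=e−e_prev≈-4.575858; u=2·(-1.049551)+3/4·15.393900+1·(-4.575858)≈4.870466; next y=1/10·6.049551+1/4·4.870466≈1.822572
n=8: y≈1.822572, sp=5, e=sp−y≈3.177428; I≈18.571328, D=e−e_prev≈4.226979; u=2·3.177428+3/4·18.571328+1·4.226979≈24.510332; next y=1/10·1.822572+1/4·24.510332≈6.309840
n=9: y≈6.309840, sp=5, e=sp−y≈-1.309840; I≈17.261488, D=e−e_prev≈-4.487269; u=2·(-1.309840)+3/4·17.261488+1·(-4.487269)≈5.839167; next y=1/10·6.309840+1/4·5.839167≈2.090776
n=10: y≈2.090776, sp=5, e=sp−y≈2.909224; I≈20.170712, D=e−e_prev≈4.219064; u=2·2.909224+3/4·20.170712+1·4.219064≈25.165547; next y=1/10·2.090776+1/4·25.165547≈6.500464
n=11: y≈6.500464, sp=5, e=sp−y≈-1.500464; I≈18.670248, D=e−e_prev≈-4.409689; u=2·(-1.500464)+3/4·18.670248+1·(-4.409689)≈6.592069; next y=1/10·6.500464+1/4·6.592069≈2.298064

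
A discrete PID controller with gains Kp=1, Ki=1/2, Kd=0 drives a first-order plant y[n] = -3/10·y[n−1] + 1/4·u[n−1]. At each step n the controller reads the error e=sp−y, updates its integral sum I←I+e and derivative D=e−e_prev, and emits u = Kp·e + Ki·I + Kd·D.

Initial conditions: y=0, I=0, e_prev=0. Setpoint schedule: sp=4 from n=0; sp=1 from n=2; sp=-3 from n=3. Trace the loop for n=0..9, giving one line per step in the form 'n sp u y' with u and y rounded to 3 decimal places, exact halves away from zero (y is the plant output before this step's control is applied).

0 4 6.000 0.000
1 4 5.750 1.500
2 1 3.269 0.988
3 -3 -2.025 0.521
4 -3 -2.010 -0.663
5 -3 -3.717 -0.304
6 -3 -4.264 -0.838
7 -3 -5.380 -0.815
8 -3 -6.044 -1.101
9 -3 -6.873 -1.181

(exact arithmetic carried between steps; '≈' marks a value shown rounded to 6 d.p. or computed from one; I and e_prev carry over from the previous line; the table rounds u and y to 3 d.p., halves away from zero)
n=0: y=0, sp=4, e=sp−y=4; I=4, D=e−e_prev=4; u=1·4+1/2·4+0·4=6; next y=-3/10·0+1/4·6=1.5
n=1: y=1.5, sp=4, e=sp−y=2.5; I=6.5, D=e−e_prev=-1.5; u=1·2.5+1/2·6.5+0·(-1.5)=5.75; next y=-3/10·1.5+1/4·5.75=0.9875
n=2: y=0.9875, sp=1, e=sp−y=0.0125; I=6.5125, D=e−e_prev=-2.4875; u=1·0.0125+1/2·6.5125+0·(-2.4875)=3.26875; next y=-3/10·0.9875+1/4·3.26875≈0.520938
n=3: y≈0.520938, sp=-3, e=sp−y≈-3.520938; I≈2.991563, D=e−e_prev≈-3.533438; u=1·(-3.520938)+1/2·2.991563+0·(-3.533438)≈-2.025156; next y=-3/10·0.520938+1/4·(-2.025156)≈-0.662570
n=4: y≈-0.662570, sp=-3, e=sp−y≈-2.337430; I≈0.654133, D=e−e_prev≈1.183508; u=1·(-2.337430)+1/2·0.654133+0·1.183508≈-2.010363; next y=-3/10·(-0.662570)+1/4·(-2.010363)≈-0.303820
n=5: y≈-0.303820, sp=-3, e=sp−y≈-2.696180; I≈-2.042047, D=e−e_prev≈-0.358751; u=1·(-2.696180)+1/2·(-2.042047)+0·(-0.358751)≈-3.717204; next y=-3/10·(-0.303820)+1/4·(-3.717204)≈-0.838155
n=6: y≈-0.838155, sp=-3, e=sp−y≈-2.161845; I≈-4.203892, D=e−e_prev≈0.534335; u=1·(-2.161845)+1/2·(-4.203892)+0·0.534335≈-4.263791; next y=-3/10·(-0.838155)+1/4·(-4.263791)≈-0.814501
n=7: y≈-0.814501, sp=-3, e=sp−y≈-2.185499; I≈-6.389391, D=e−e_prev≈-0.023654; u=1·(-2.185499)+1/2·(-6.389391)+0·(-0.023654)≈-5.380194; next y=-3/10·(-0.814501)+1/4·(-5.380194)≈-1.100698
n=8: y≈-1.100698, sp=-3, e=sp−y≈-1.899302; I≈-8.288693, D=e−e_prev≈0.286197; u=1·(-1.899302)+1/2·(-8.288693)+0·0.286197≈-6.043648; next y=-3/10·(-1.100698)+1/4·(-6.043648)≈-1.180703
n=9: y≈-1.180703, sp=-3, e=sp−y≈-1.819297; I≈-10.107990, D=e−e_prev≈0.080004; u=1·(-1.819297)+1/2·(-10.107990)+0·0.080004≈-6.873293; next y=-3/10·(-1.180703)+1/4·(-6.873293)≈-1.364112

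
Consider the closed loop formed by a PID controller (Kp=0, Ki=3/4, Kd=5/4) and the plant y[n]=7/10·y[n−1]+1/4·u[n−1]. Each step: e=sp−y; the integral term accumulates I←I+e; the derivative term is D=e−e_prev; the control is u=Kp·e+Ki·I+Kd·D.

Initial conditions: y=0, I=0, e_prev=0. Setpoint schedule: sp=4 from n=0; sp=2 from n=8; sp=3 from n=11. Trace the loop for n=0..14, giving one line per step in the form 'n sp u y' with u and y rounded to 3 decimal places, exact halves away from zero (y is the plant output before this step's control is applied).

(exact arithmetic carried between steps; '≈' marks a value shown rounded to 6 d.p. or computed from one; I and e_prev carry over from the previous line; the table rounds u and y to 3 d.p., halves away from zero)
n=0: y=0, sp=4, e=sp−y=4; I=4, D=e−e_prev=4; u=0·4+3/4·4+5/4·4=8; next y=7/10·0+1/4·8=2
n=1: y=2, sp=4, e=sp−y=2; I=6, D=e−e_prev=-2; u=0·2+3/4·6+5/4·(-2)=2; next y=7/10·2+1/4·2=1.9
n=2: y=1.9, sp=4, e=sp−y=2.1; I=8.1, D=e−e_prev=0.1; u=0·2.1+3/4·8.1+5/4·0.1=6.2; next y=7/10·1.9+1/4·6.2=2.88
n=3: y=2.88, sp=4, e=sp−y=1.12; I=9.22, D=e−e_prev=-0.98; u=0·1.12+3/4·9.22+5/4·(-0.98)=5.69; next y=7/10·2.88+1/4·5.69=3.4385
n=4: y=3.4385, sp=4, e=sp−y=0.5615; I=9.7815, D=e−e_prev=-0.5585; u=0·0.5615+3/4·9.7815+5/4·(-0.5585)=6.638; next y=7/10·3.4385+1/4·6.638=4.06645
n=5: y=4.06645, sp=4, e=sp−y=-0.06645; I=9.71505, D=e−e_prev=-0.62795; u=0·(-0.06645)+3/4·9.71505+5/4·(-0.62795)=6.50135; next y=7/10·4.06645+1/4·6.50135≈4.471853
n=6: y≈4.471853, sp=4, e=sp−y≈-0.471853; I≈9.243198, D=e−e_prev≈-0.405403; u=0·(-0.471853)+3/4·9.243198+5/4·(-0.405403)≈6.425645; next y=7/10·4.471853+1/4·6.425645≈4.736708
n=7: y=4.736708, sp=4, e=sp−y=-0.736708; I≈8.506490, D=e−e_prev≈-0.264856; u=0·(-0.736708)+3/4·8.506490+5/4·(-0.264856)≈6.048798; next y=7/10·4.736708+1/4·6.048798≈4.827895
n=8: y≈4.827895, sp=2, e=sp−y≈-2.827895; I≈5.678594, D=e−e_prev≈-2.091187; u=0·(-2.827895)+3/4·5.678594+5/4·(-2.091187)≈1.644962; next y=7/10·4.827895+1/4·1.644962≈3.790767
n=9: y≈3.790767, sp=2, e=sp−y≈-1.790767; I≈3.887827, D=e−e_prev≈1.037128; u=0·(-1.790767)+3/4·3.887827+5/4·1.037128≈4.212281; next y=7/10·3.790767+1/4·4.212281≈3.706607
n=10: y≈3.706607, sp=2, e=sp−y≈-1.706607; I≈2.181220, D=e−e_prev≈0.084160; u=0·(-1.706607)+3/4·2.181220+5/4·0.084160≈1.741115; next y=7/10·3.706607+1/4·1.741115≈3.029904
n=11: y≈3.029904, sp=3, e=sp−y≈-0.029904; I≈2.151317, D=e−e_prev≈1.676703; u=0·(-0.029904)+3/4·2.151317+5/4·1.676703≈3.709367; next y=7/10·3.029904+1/4·3.709367≈3.048274
n=12: y≈3.048274, sp=3, e=sp−y≈-0.048274; I≈2.103042, D=e−e_prev≈-0.018371; u=0·(-0.048274)+3/4·2.103042+5/4·(-0.018371)≈1.554319; next y=7/10·3.048274+1/4·1.554319≈2.522372
n=13: y≈2.522372, sp=3, e=sp−y≈0.477628; I≈2.580671, D=e−e_prev≈0.525903; u=0·0.477628+3/4·2.580671+5/4·0.525903≈2.592881; next y=7/10·2.522372+1/4·2.592881≈2.413880
n=14: y≈2.413880, sp=3, e=sp−y≈0.586120; I≈3.166790, D=e−e_prev≈0.108491; u=0·0.586120+3/4·3.166790+5/4·0.108491≈2.510707; next y=7/10·2.413880+1/4·2.510707≈2.317393

0 4 8.000 0.000
1 4 2.000 2.000
2 4 6.200 1.900
3 4 5.690 2.880
4 4 6.638 3.439
5 4 6.501 4.066
6 4 6.426 4.472
7 4 6.049 4.737
8 2 1.645 4.828
9 2 4.212 3.791
10 2 1.741 3.707
11 3 3.709 3.030
12 3 1.554 3.048
13 3 2.593 2.522
14 3 2.511 2.414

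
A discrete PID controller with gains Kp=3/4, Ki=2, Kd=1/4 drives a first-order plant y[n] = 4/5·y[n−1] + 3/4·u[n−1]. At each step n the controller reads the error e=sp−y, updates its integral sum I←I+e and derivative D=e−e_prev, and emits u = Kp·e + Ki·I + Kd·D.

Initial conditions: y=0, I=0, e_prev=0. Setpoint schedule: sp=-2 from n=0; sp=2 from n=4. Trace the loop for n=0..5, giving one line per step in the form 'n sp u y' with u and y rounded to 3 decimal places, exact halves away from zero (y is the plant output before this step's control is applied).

0 -2 -6.000 0.000
1 -2 4.000 -4.500
2 -2 -3.825 -0.600
3 -2 2.596 -3.349
4 2 8.756 -0.732
5 2 -6.266 5.981

(exact arithmetic carried between steps; '≈' marks a value shown rounded to 6 d.p. or computed from one; I and e_prev carry over from the previous line; the table rounds u and y to 3 d.p., halves away from zero)
n=0: y=0, sp=-2, e=sp−y=-2; I=-2, D=e−e_prev=-2; u=3/4·(-2)+2·(-2)+1/4·(-2)=-6; next y=4/5·0+3/4·(-6)=-4.5
n=1: y=-4.5, sp=-2, e=sp−y=2.5; I=0.5, D=e−e_prev=4.5; u=3/4·2.5+2·0.5+1/4·4.5=4; next y=4/5·(-4.5)+3/4·4=-0.6
n=2: y=-0.6, sp=-2, e=sp−y=-1.4; I=-0.9, D=e−e_prev=-3.9; u=3/4·(-1.4)+2·(-0.9)+1/4·(-3.9)=-3.825; next y=4/5·(-0.6)+3/4·(-3.825)=-3.34875
n=3: y=-3.34875, sp=-2, e=sp−y=1.34875; I=0.44875, D=e−e_prev=2.74875; u=3/4·1.34875+2·0.44875+1/4·2.74875=2.59625; next y=4/5·(-3.34875)+3/4·2.59625≈-0.731813
n=4: y≈-0.731813, sp=2, e=sp−y≈2.731813; I≈3.180563, D=e−e_prev≈1.383063; u=3/4·2.731813+2·3.180563+1/4·1.383063≈8.75575; next y=4/5·(-0.731813)+3/4·8.75575≈5.981363
n=5: y≈5.981363, sp=2, e=sp−y≈-3.981363; I≈-0.8008, D=e−e_prev≈-6.713175; u=3/4·(-3.981363)+2·(-0.8008)+1/4·(-6.713175)≈-6.265916; next y=4/5·5.981363+3/4·(-6.265916)≈0.085653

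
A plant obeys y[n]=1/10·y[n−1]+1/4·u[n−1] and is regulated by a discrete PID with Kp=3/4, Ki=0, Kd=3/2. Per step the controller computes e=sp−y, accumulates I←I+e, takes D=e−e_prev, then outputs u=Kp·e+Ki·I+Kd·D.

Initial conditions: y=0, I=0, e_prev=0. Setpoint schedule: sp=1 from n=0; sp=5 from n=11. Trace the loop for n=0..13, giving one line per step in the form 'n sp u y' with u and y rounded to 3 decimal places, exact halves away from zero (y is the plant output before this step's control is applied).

0 1 2.250 0.000
1 1 -0.516 0.563
2 1 1.757 -0.073
3 1 -0.331 0.432
4 1 1.487 -0.040
5 1 -0.137 0.368
6 1 1.296 0.003
7 1 0.024 0.324
8 1 1.150 0.038
9 1 0.152 0.291
10 1 1.036 0.067
11 5 9.253 0.266
12 5 -1.116 2.340
13 5 7.361 -0.045

(exact arithmetic carried between steps; '≈' marks a value shown rounded to 6 d.p. or computed from one; I and e_prev carry over from the previous line; the table rounds u and y to 3 d.p., halves away from zero)
n=0: y=0, sp=1, e=sp−y=1; I=1, D=e−e_prev=1; u=3/4·1+0·1+3/2·1=2.25; next y=1/10·0+1/4·2.25=0.5625
n=1: y=0.5625, sp=1, e=sp−y=0.4375; I=1.4375, D=e−e_prev=-0.5625; u=3/4·0.4375+0·1.4375+3/2·(-0.5625)=-0.515625; next y=1/10·0.5625+1/4·(-0.515625)≈-0.072656
n=2: y≈-0.072656, sp=1, e=sp−y≈1.072656; I≈2.510156, D=e−e_prev≈0.635156; u=3/4·1.072656+0·2.510156+3/2·0.635156≈1.757227; next y=1/10·(-0.072656)+1/4·1.757227≈0.432041
n=3: y≈0.432041, sp=1, e=sp−y≈0.567959; I≈3.078115, D=e−e_prev≈-0.504697; u=3/4·0.567959+0·3.078115+3/2·(-0.504697)≈-0.331077; next y=1/10·0.432041+1/4·(-0.331077)≈-0.039565
n=4: y≈-0.039565, sp=1, e=sp−y≈1.039565; I≈4.117680, D=e−e_prev≈0.471606; u=3/4·1.039565+0·4.117680+3/2·0.471606≈1.487083; next y=1/10·(-0.039565)+1/4·1.487083≈0.367814
n=5: y≈0.367814, sp=1, e=sp−y≈0.632186; I≈4.749866, D=e−e_prev≈-0.407379; u=3/4·0.632186+0·4.749866+3/2·(-0.407379)≈-0.136930; next y=1/10·0.367814+1/4·(-0.136930)≈0.002549
n=6: y≈0.002549, sp=1, e=sp−y≈0.997451; I≈5.747317, D=e−e_prev≈0.365265; u=3/4·0.997451+0·5.747317+3/2·0.365265≈1.295986; next y=1/10·0.002549+1/4·1.295986≈0.324251
n=7: y≈0.324251, sp=1, e=sp−y≈0.675749; I≈6.423066, D=e−e_prev≈-0.321702; u=3/4·0.675749+0·6.423066+3/2·(-0.321702)≈0.024258; next y=1/10·0.324251+1/4·0.024258≈0.038490
n=8: y≈0.038490, sp=1, e=sp−y≈0.961510; I≈7.384576, D=e−e_prev≈0.285762; u=3/4·0.961510+0·7.384576+3/2·0.285762≈1.149776; next y=1/10·0.038490+1/4·1.149776≈0.291293
n=9: y≈0.291293, sp=1, e=sp−y≈0.708707; I≈8.093283, D=e−e_prev≈-0.252803; u=3/4·0.708707+0·8.093283+3/2·(-0.252803)≈0.152326; next y=1/10·0.291293+1/4·0.152326≈0.067211
n=10: y≈0.067211, sp=1, e=sp−y≈0.932789; I≈9.026073, D=e−e_prev≈0.224082; u=3/4·0.932789+0·9.026073+3/2·0.224082≈1.035715; next y=1/10·0.067211+1/4·1.035715≈0.265650
n=11: y≈0.265650, sp=5, e=sp−y≈4.734350; I≈13.760423, D=e−e_prev≈3.801561; u=3/4·4.734350+0·13.760423+3/2·3.801561≈9.253104; next y=1/10·0.265650+1/4·9.253104≈2.339841
n=12: y≈2.339841, sp=5, e=sp−y≈2.660159; I≈16.420582, D=e−e_prev≈-2.074191; u=3/4·2.660159+0·16.420582+3/2·(-2.074191)≈-1.116167; next y=1/10·2.339841+1/4·(-1.116167)≈-0.045058
n=13: y≈-0.045058, sp=5, e=sp−y≈5.045058; I≈21.465639, D=e−e_prev≈2.384899; u=3/4·5.045058+0·21.465639+3/2·2.384899≈7.361141; next y=1/10·(-0.045058)+1/4·7.361141≈1.835780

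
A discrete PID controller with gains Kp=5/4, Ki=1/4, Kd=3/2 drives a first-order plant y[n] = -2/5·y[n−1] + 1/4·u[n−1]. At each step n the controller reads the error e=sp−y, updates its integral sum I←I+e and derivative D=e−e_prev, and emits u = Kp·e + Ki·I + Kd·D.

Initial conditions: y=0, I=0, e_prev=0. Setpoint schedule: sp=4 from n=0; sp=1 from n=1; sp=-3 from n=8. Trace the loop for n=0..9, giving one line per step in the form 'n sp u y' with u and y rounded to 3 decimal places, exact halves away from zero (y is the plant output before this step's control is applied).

(exact arithmetic carried between steps; '≈' marks a value shown rounded to 6 d.p. or computed from one; I and e_prev carry over from the previous line; the table rounds u and y to 3 d.p., halves away from zero)
n=0: y=0, sp=4, e=sp−y=4; I=4, D=e−e_prev=4; u=5/4·4+1/4·4+3/2·4=12; next y=-2/5·0+1/4·12=3
n=1: y=3, sp=1, e=sp−y=-2; I=2, D=e−e_prev=-6; u=5/4·(-2)+1/4·2+3/2·(-6)=-11; next y=-2/5·3+1/4·(-11)=-3.95
n=2: y=-3.95, sp=1, e=sp−y=4.95; I=6.95, D=e−e_prev=6.95; u=5/4·4.95+1/4·6.95+3/2·6.95=18.35; next y=-2/5·(-3.95)+1/4·18.35=6.1675
n=3: y=6.1675, sp=1, e=sp−y=-5.1675; I=1.7825, D=e−e_prev=-10.1175; u=5/4·(-5.1675)+1/4·1.7825+3/2·(-10.1175)=-21.19; next y=-2/5·6.1675+1/4·(-21.19)=-7.7645
n=4: y=-7.7645, sp=1, e=sp−y=8.7645; I=10.547, D=e−e_prev=13.932; u=5/4·8.7645+1/4·10.547+3/2·13.932=34.490375; next y=-2/5·(-7.7645)+1/4·34.490375≈11.728394
n=5: y≈11.728394, sp=1, e=sp−y≈-10.728394; I≈-0.181394, D=e−e_prev≈-19.492894; u=5/4·(-10.728394)+1/4·(-0.181394)+3/2·(-19.492894)≈-42.695181; next y=-2/5·11.728394+1/4·(-42.695181)≈-15.365153
n=6: y≈-15.365153, sp=1, e=sp−y≈16.365153; I≈16.183759, D=e−e_prev≈27.093547; u=5/4·16.365153+1/4·16.183759+3/2·27.093547≈65.142701; next y=-2/5·(-15.365153)+1/4·65.142701≈22.431736
n=7: y≈22.431736, sp=1, e=sp−y≈-21.431736; I≈-5.247977, D=e−e_prev≈-37.796889; u=5/4·(-21.431736)+1/4·(-5.247977)+3/2·(-37.796889)≈-84.796998; next y=-2/5·22.431736+1/4·(-84.796998)≈-30.171944
n=8: y≈-30.171944, sp=-3, e=sp−y≈27.171944; I≈21.923967, D=e−e_prev≈48.603680; u=5/4·27.171944+1/4·21.923967+3/2·48.603680≈112.351442; next y=-2/5·(-30.171944)+1/4·112.351442≈40.156638
n=9: y≈40.156638, sp=-3, e=sp−y≈-43.156638; I≈-21.232671, D=e−e_prev≈-70.328582; u=5/4·(-43.156638)+1/4·(-21.232671)+3/2·(-70.328582)≈-164.746839; next y=-2/5·40.156638+1/4·(-164.746839)≈-57.249365

0 4 12.000 0.000
1 1 -11.000 3.000
2 1 18.350 -3.950
3 1 -21.190 6.168
4 1 34.490 -7.765
5 1 -42.695 11.728
6 1 65.143 -15.365
7 1 -84.797 22.432
8 -3 112.351 -30.172
9 -3 -164.747 40.157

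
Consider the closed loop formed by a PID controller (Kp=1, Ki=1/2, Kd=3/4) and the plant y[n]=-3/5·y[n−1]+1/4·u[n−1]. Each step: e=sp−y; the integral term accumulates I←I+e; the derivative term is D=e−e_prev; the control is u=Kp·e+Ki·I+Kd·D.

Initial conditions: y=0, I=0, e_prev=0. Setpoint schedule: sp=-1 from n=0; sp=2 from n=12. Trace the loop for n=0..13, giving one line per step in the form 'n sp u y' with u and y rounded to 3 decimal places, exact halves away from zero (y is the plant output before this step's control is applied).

(exact arithmetic carried between steps; '≈' marks a value shown rounded to 6 d.p. or computed from one; I and e_prev carry over from the previous line; the table rounds u and y to 3 d.p., halves away from zero)
n=0: y=0, sp=-1, e=sp−y=-1; I=-1, D=e−e_prev=-1; u=1·(-1)+1/2·(-1)+3/4·(-1)=-2.25; next y=-3/5·0+1/4·(-2.25)=-0.5625
n=1: y=-0.5625, sp=-1, e=sp−y=-0.4375; I=-1.4375, D=e−e_prev=0.5625; u=1·(-0.4375)+1/2·(-1.4375)+3/4·0.5625=-0.734375; next y=-3/5·(-0.5625)+1/4·(-0.734375)≈0.153906
n=2: y≈0.153906, sp=-1, e=sp−y≈-1.153906; I≈-2.591406, D=e−e_prev≈-0.716406; u=1·(-1.153906)+1/2·(-2.591406)+3/4·(-0.716406)≈-2.986914; next y=-3/5·0.153906+1/4·(-2.986914)≈-0.839072
n=3: y≈-0.839072, sp=-1, e=sp−y≈-0.160928; I≈-2.752334, D=e−e_prev≈0.992979; u=1·(-0.160928)+1/2·(-2.752334)+3/4·0.992979≈-0.792361; next y=-3/5·(-0.839072)+1/4·(-0.792361)≈0.305353
n=4: y≈0.305353, sp=-1, e=sp−y≈-1.305353; I≈-4.057687, D=e−e_prev≈-1.144425; u=1·(-1.305353)+1/2·(-4.057687)+3/4·(-1.144425)≈-4.192516; next y=-3/5·0.305353+1/4·(-4.192516)≈-1.231341
n=5: y≈-1.231341, sp=-1, e=sp−y≈0.231341; I≈-3.826346, D=e−e_prev≈1.536694; u=1·0.231341+1/2·(-3.826346)+3/4·1.536694≈-0.529312; next y=-3/5·(-1.231341)+1/4·(-0.529312)≈0.606477
n=6: y≈0.606477, sp=-1, e=sp−y≈-1.606477; I≈-5.432823, D=e−e_prev≈-1.837817; u=1·(-1.606477)+1/2·(-5.432823)+3/4·(-1.837817)≈-5.701251; next y=-3/5·0.606477+1/4·(-5.701251)≈-1.789199
n=7: y≈-1.789199, sp=-1, e=sp−y≈0.789199; I≈-4.643624, D=e−e_prev≈2.395675; u=1·0.789199+1/2·(-4.643624)+3/4·2.395675≈0.264143; next y=-3/5·(-1.789199)+1/4·0.264143≈1.139555
n=8: y≈1.139555, sp=-1, e=sp−y≈-2.139555; I≈-6.783179, D=e−e_prev≈-2.928754; u=1·(-2.139555)+1/2·(-6.783179)+3/4·(-2.928754)≈-7.727710; next y=-3/5·1.139555+1/4·(-7.727710)≈-2.615660
n=9: y≈-2.615660, sp=-1, e=sp−y≈1.615660; I≈-5.167519, D=e−e_prev≈3.755215; u=1·1.615660+1/2·(-5.167519)+3/4·3.755215≈1.848313; next y=-3/5·(-2.615660)+1/4·1.848313≈2.031474
n=10: y≈2.031474, sp=-1, e=sp−y≈-3.031474; I≈-8.198993, D=e−e_prev≈-4.647135; u=1·(-3.031474)+1/2·(-8.198993)+3/4·(-4.647135)≈-10.616322; next y=-3/5·2.031474+1/4·(-10.616322)≈-3.872965
n=11: y≈-3.872965, sp=-1, e=sp−y≈2.872965; I≈-5.326028, D=e−e_prev≈5.904440; u=1·2.872965+1/2·(-5.326028)+3/4·5.904440≈4.638281; next y=-3/5·(-3.872965)+1/4·4.638281≈3.483349
n=12: y≈3.483349, sp=2, e=sp−y≈-1.483349; I≈-6.809377, D=e−e_prev≈-4.356314; u=1·(-1.483349)+1/2·(-6.809377)+3/4·(-4.356314)≈-8.155274; next y=-3/5·3.483349+1/4·(-8.155274)≈-4.128828
n=13: y≈-4.128828, sp=2, e=sp−y≈6.128828; I≈-0.680549, D=e−e_prev≈7.612177; u=1·6.128828+1/2·(-0.680549)+3/4·7.612177≈11.497686; next y=-3/5·(-4.128828)+1/4·11.497686≈5.351718

0 -1 -2.250 0.000
1 -1 -0.734 -0.563
2 -1 -2.987 0.154
3 -1 -0.792 -0.839
4 -1 -4.193 0.305
5 -1 -0.529 -1.231
6 -1 -5.701 0.606
7 -1 0.264 -1.789
8 -1 -7.728 1.140
9 -1 1.848 -2.616
10 -1 -10.616 2.031
11 -1 4.638 -3.873
12 2 -8.155 3.483
13 2 11.498 -4.129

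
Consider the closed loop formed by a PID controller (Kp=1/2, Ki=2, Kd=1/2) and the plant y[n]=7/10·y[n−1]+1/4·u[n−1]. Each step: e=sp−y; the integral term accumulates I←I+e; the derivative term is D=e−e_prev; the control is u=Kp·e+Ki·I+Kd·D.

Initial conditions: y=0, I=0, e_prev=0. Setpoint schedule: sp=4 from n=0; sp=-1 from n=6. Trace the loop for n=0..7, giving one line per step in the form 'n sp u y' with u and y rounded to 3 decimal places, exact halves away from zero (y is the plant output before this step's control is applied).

0 4 12.000 0.000
1 4 9.000 3.000
2 4 8.450 4.350
3 4 6.003 5.158
4 4 4.231 5.111
5 4 3.413 4.635
6 -1 -11.484 4.098
7 -1 -7.147 -0.002

(exact arithmetic carried between steps; '≈' marks a value shown rounded to 6 d.p. or computed from one; I and e_prev carry over from the previous line; the table rounds u and y to 3 d.p., halves away from zero)
n=0: y=0, sp=4, e=sp−y=4; I=4, D=e−e_prev=4; u=1/2·4+2·4+1/2·4=12; next y=7/10·0+1/4·12=3
n=1: y=3, sp=4, e=sp−y=1; I=5, D=e−e_prev=-3; u=1/2·1+2·5+1/2·(-3)=9; next y=7/10·3+1/4·9=4.35
n=2: y=4.35, sp=4, e=sp−y=-0.35; I=4.65, D=e−e_prev=-1.35; u=1/2·(-0.35)+2·4.65+1/2·(-1.35)=8.45; next y=7/10·4.35+1/4·8.45=5.1575
n=3: y=5.1575, sp=4, e=sp−y=-1.1575; I=3.4925, D=e−e_prev=-0.8075; u=1/2·(-1.1575)+2·3.4925+1/2·(-0.8075)=6.0025; next y=7/10·5.1575+1/4·6.0025=5.110875
n=4: y=5.110875, sp=4, e=sp−y=-1.110875; I=2.381625, D=e−e_prev=0.046625; u=1/2·(-1.110875)+2·2.381625+1/2·0.046625=4.231125; next y=7/10·5.110875+1/4·4.231125≈4.635394
n=5: y≈4.635394, sp=4, e=sp−y≈-0.635394; I≈1.746231, D=e−e_prev≈0.475481; u=1/2·(-0.635394)+2·1.746231+1/2·0.475481≈3.412506; next y=7/10·4.635394+1/4·3.412506≈4.097902
n=6: y≈4.097902, sp=-1, e=sp−y≈-5.097902; I≈-3.351671, D=e−e_prev≈-4.462508; u=1/2·(-5.097902)+2·(-3.351671)+1/2·(-4.462508)≈-11.483547; next y=7/10·4.097902+1/4·(-11.483547)≈-0.002355
n=7: y≈-0.002355, sp=-1, e=sp−y≈-0.997645; I≈-4.349316, D=e−e_prev≈4.100257; u=1/2·(-0.997645)+2·(-4.349316)+1/2·4.100257≈-7.147325; next y=7/10·(-0.002355)+1/4·(-7.147325)≈-1.788480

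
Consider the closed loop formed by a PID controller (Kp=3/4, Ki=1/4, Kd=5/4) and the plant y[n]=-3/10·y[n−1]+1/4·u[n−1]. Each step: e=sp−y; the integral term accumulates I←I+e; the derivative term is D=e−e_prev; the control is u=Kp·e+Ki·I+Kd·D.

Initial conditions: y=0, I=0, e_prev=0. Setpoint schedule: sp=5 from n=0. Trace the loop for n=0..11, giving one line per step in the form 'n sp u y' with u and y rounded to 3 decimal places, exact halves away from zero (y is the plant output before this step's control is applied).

(exact arithmetic carried between steps; '≈' marks a value shown rounded to 6 d.p. or computed from one; I and e_prev carry over from the previous line; the table rounds u and y to 3 d.p., halves away from zero)
n=0: y=0, sp=5, e=sp−y=5; I=5, D=e−e_prev=5; u=3/4·5+1/4·5+5/4·5=11.25; next y=-3/10·0+1/4·11.25=2.8125
n=1: y=2.8125, sp=5, e=sp−y=2.1875; I=7.1875, D=e−e_prev=-2.8125; u=3/4·2.1875+1/4·7.1875+5/4·(-2.8125)=-0.078125; next y=-3/10·2.8125+1/4·(-0.078125)≈-0.863281
n=2: y≈-0.863281, sp=5, e=sp−y≈5.863281; I≈13.050781, D=e−e_prev≈3.675781; u=3/4·5.863281+1/4·13.050781+5/4·3.675781≈12.254883; next y=-3/10·(-0.863281)+1/4·12.254883≈3.322705
n=3: y≈3.322705, sp=5, e=sp−y≈1.677295; I≈14.728076, D=e−e_prev≈-4.185986; u=3/4·1.677295+1/4·14.728076+5/4·(-4.185986)≈-0.292493; next y=-3/10·3.322705+1/4·(-0.292493)≈-1.069935
n=4: y≈-1.069935, sp=5, e=sp−y≈6.069935; I≈20.798011, D=e−e_prev≈4.392640; u=3/4·6.069935+1/4·20.798011+5/4·4.392640≈15.242753; next y=-3/10·(-1.069935)+1/4·15.242753≈4.131669
n=5: y≈4.131669, sp=5, e=sp−y≈0.868331; I≈21.666342, D=e−e_prev≈-5.201603; u=3/4·0.868331+1/4·21.666342+5/4·(-5.201603)≈-0.434170; next y=-3/10·4.131669+1/4·(-0.434170)≈-1.348043
n=6: y≈-1.348043, sp=5, e=sp−y≈6.348043; I≈28.014385, D=e−e_prev≈5.479712; u=3/4·6.348043+1/4·28.014385+5/4·5.479712≈18.614269; next y=-3/10·(-1.348043)+1/4·18.614269≈5.057980
n=7: y≈5.057980, sp=5, e=sp−y≈-0.057980; I≈27.956405, D=e−e_prev≈-6.406023; u=3/4·(-0.057980)+1/4·27.956405+5/4·(-6.406023)≈-1.061913; next y=-3/10·5.057980+1/4·(-1.061913)≈-1.782872
n=8: y≈-1.782872, sp=5, e=sp−y≈6.782872; I≈34.739277, D=e−e_prev≈6.840852; u=3/4·6.782872+1/4·34.739277+5/4·6.840852≈22.323039; next y=-3/10·(-1.782872)+1/4·22.323039≈6.115621
n=9: y≈6.115621, sp=5, e=sp−y≈-1.115621; I≈33.623656, D=e−e_prev≈-7.898494; u=3/4·(-1.115621)+1/4·33.623656+5/4·(-7.898494)≈-2.303919; next y=-3/10·6.115621+1/4·(-2.303919)≈-2.410666
n=10: y≈-2.410666, sp=5, e=sp−y≈7.410666; I≈41.034322, D=e−e_prev≈8.526288; u=3/4·7.410666+1/4·41.034322+5/4·8.526288≈26.474440; next y=-3/10·(-2.410666)+1/4·26.474440≈7.341810
n=11: y≈7.341810, sp=5, e=sp−y≈-2.341810; I≈38.692512, D=e−e_prev≈-9.752476; u=3/4·(-2.341810)+1/4·38.692512+5/4·(-9.752476)≈-4.273825; next y=-3/10·7.341810+1/4·(-4.273825)≈-3.270999

0 5 11.250 0.000
1 5 -0.078 2.813
2 5 12.255 -0.863
3 5 -0.292 3.323
4 5 15.243 -1.070
5 5 -0.434 4.132
6 5 18.614 -1.348
7 5 -1.062 5.058
8 5 22.323 -1.783
9 5 -2.304 6.116
10 5 26.474 -2.411
11 5 -4.274 7.342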